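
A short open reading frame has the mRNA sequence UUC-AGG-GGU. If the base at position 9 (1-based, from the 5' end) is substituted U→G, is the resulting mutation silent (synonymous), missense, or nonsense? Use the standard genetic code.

silent

Position 9 falls in codon 3: GGU → Gly.
After the substitution the codon is GGG → Gly.
Both encode Gly, so the change is synonymous.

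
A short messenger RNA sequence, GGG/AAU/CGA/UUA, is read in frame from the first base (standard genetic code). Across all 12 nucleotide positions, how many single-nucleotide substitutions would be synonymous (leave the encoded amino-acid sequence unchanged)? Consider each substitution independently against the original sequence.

10

Codon 1 (GGG, Gly): 3 synonymous substitutions.
Codon 2 (AAU, Asn): 1 synonymous substitution.
Codon 3 (CGA, Arg): 4 synonymous substitutions.
Codon 4 (UUA, Leu): 2 synonymous substitutions.
Total: 3 + 1 + 4 + 2 = 10.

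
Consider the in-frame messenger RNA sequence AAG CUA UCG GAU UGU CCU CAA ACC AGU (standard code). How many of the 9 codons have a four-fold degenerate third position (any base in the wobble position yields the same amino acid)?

4

Codon 1 AAG (Lys): third position 2-fold.
Codon 2 CUA (Leu): third position 4-fold.
Codon 3 UCG (Ser): third position 4-fold.
Codon 4 GAU (Asp): third position 2-fold.
Codon 5 UGU (Cys): third position 2-fold.
Codon 6 CCU (Pro): third position 4-fold.
Codon 7 CAA (Gln): third position 2-fold.
Codon 8 ACC (Thr): third position 4-fold.
Codon 9 AGU (Ser): third position 2-fold.
Four-fold degenerate third positions: 4.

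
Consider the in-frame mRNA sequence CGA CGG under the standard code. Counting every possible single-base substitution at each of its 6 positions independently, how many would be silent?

8

Codon 1 (CGA, Arg): 4 synonymous substitutions.
Codon 2 (CGG, Arg): 4 synonymous substitutions.
Total: 4 + 4 = 8.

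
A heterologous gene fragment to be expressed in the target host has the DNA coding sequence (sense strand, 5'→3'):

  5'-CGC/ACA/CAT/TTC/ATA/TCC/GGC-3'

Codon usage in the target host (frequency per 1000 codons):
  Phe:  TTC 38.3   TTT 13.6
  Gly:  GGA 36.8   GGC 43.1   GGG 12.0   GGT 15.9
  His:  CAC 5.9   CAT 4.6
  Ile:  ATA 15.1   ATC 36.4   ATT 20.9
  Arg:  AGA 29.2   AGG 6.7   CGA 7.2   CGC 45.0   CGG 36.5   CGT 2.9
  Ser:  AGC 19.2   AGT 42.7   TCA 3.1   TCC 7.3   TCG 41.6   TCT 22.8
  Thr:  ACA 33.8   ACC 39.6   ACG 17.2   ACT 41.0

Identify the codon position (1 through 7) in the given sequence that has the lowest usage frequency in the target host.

3

Codon 1 CGC (Arg): 45.0 per 1000.
Codon 2 ACA (Thr): 33.8 per 1000.
Codon 3 CAT (His): 4.6 per 1000.
Codon 4 TTC (Phe): 38.3 per 1000.
Codon 5 ATA (Ile): 15.1 per 1000.
Codon 6 TCC (Ser): 7.3 per 1000.
Codon 7 GGC (Gly): 43.1 per 1000.
Lowest frequency is 4.6 at codon 3.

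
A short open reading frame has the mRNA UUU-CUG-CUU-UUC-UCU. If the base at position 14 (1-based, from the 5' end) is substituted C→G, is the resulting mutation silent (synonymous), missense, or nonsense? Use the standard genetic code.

Position 14 falls in codon 5: UCU → Ser.
After the substitution the codon is UGU → Cys.
Ser ≠ Cys, so this is a missense mutation.

missense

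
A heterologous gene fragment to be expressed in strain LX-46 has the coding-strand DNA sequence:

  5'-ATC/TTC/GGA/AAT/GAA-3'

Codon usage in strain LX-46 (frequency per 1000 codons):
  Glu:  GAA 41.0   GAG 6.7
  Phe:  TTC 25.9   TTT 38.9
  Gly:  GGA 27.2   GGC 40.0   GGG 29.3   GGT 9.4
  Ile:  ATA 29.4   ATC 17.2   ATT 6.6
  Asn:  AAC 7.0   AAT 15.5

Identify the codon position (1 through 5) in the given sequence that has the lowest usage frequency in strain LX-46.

Codon 1 ATC (Ile): 17.2 per 1000.
Codon 2 TTC (Phe): 25.9 per 1000.
Codon 3 GGA (Gly): 27.2 per 1000.
Codon 4 AAT (Asn): 15.5 per 1000.
Codon 5 GAA (Glu): 41.0 per 1000.
Lowest frequency is 15.5 at codon 4.

4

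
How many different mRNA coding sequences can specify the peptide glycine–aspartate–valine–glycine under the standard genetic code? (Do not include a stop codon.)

Gly: 4 codons.
Asp: 2 codons.
Val: 4 codons.
Gly: 4 codons.
4 × 2 × 4 × 4 = 128.

128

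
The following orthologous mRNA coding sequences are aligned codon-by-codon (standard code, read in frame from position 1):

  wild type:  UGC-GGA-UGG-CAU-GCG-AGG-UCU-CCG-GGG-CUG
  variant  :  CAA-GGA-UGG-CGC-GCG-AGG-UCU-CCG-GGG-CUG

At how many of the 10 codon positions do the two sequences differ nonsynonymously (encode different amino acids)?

Codon 1: UGC Cys / CAA Gln — nonsynonymous.
Codon 2: GGA Gly / GGA Gly — identical.
Codon 3: UGG Trp / UGG Trp — identical.
Codon 4: CAU His / CGC Arg — nonsynonymous.
Codon 5: GCG Ala / GCG Ala — identical.
Codon 6: AGG Arg / AGG Arg — identical.
Codon 7: UCU Ser / UCU Ser — identical.
Codon 8: CCG Pro / CCG Pro — identical.
Codon 9: GGG Gly / GGG Gly — identical.
Codon 10: CUG Leu / CUG Leu — identical.
Nonsynonymous differences: 2.

2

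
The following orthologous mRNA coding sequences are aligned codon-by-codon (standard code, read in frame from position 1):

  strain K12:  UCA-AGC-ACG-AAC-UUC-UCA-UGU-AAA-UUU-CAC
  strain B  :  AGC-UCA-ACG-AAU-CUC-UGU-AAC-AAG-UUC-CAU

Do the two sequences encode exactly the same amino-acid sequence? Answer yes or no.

no

Codon 1: UCA Ser / AGC Ser — synonymous.
Codon 2: AGC Ser / UCA Ser — synonymous.
Codon 3: ACG Thr / ACG Thr — identical.
Codon 4: AAC Asn / AAU Asn — synonymous.
Codon 5: UUC Phe / CUC Leu — nonsynonymous.
Codon 6: UCA Ser / UGU Cys — nonsynonymous.
Codon 7: UGU Cys / AAC Asn — nonsynonymous.
Codon 8: AAA Lys / AAG Lys — synonymous.
Codon 9: UUU Phe / UUC Phe — synonymous.
Codon 10: CAC His / CAU His — synonymous.
Nonsynonymous differences: 3 → different protein.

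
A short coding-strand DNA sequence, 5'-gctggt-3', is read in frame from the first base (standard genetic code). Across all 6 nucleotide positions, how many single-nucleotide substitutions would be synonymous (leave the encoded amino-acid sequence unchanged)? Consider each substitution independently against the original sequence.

Codon 1 (GCT, Ala): 3 synonymous substitutions.
Codon 2 (GGT, Gly): 3 synonymous substitutions.
Total: 3 + 3 = 6.

6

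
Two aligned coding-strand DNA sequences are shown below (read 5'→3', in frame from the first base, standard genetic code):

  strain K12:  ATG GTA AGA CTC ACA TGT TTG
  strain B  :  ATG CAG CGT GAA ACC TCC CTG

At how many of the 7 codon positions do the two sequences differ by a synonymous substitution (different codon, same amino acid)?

3

Codon 1: ATG Met / ATG Met — identical.
Codon 2: GTA Val / CAG Gln — nonsynonymous.
Codon 3: AGA Arg / CGT Arg — synonymous.
Codon 4: CTC Leu / GAA Glu — nonsynonymous.
Codon 5: ACA Thr / ACC Thr — synonymous.
Codon 6: TGT Cys / TCC Ser — nonsynonymous.
Codon 7: TTG Leu / CTG Leu — synonymous.
Synonymous differences: 3.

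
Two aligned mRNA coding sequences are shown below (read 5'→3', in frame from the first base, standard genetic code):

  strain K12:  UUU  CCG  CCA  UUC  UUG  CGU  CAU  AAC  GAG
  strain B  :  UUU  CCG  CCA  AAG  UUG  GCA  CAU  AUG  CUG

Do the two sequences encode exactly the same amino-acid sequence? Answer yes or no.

no

Codon 1: UUU Phe / UUU Phe — identical.
Codon 2: CCG Pro / CCG Pro — identical.
Codon 3: CCA Pro / CCA Pro — identical.
Codon 4: UUC Phe / AAG Lys — nonsynonymous.
Codon 5: UUG Leu / UUG Leu — identical.
Codon 6: CGU Arg / GCA Ala — nonsynonymous.
Codon 7: CAU His / CAU His — identical.
Codon 8: AAC Asn / AUG Met — nonsynonymous.
Codon 9: GAG Glu / CUG Leu — nonsynonymous.
Nonsynonymous differences: 4 → different protein.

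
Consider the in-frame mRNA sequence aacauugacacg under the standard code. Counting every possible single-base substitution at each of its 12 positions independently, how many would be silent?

7

Codon 1 (AAC, Asn): 1 synonymous substitution.
Codon 2 (AUU, Ile): 2 synonymous substitutions.
Codon 3 (GAC, Asp): 1 synonymous substitution.
Codon 4 (ACG, Thr): 3 synonymous substitutions.
Total: 1 + 2 + 1 + 3 = 7.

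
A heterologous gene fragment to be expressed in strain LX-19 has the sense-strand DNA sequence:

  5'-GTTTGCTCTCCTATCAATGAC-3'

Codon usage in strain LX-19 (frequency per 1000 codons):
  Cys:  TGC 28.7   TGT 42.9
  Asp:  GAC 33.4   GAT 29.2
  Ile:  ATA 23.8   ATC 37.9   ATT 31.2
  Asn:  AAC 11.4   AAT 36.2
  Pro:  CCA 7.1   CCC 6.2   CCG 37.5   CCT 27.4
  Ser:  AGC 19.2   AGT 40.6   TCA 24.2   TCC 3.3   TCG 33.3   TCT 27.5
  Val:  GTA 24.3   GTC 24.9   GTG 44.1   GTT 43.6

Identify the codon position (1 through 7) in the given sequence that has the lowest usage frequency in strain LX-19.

Codon 1 GTT (Val): 43.6 per 1000.
Codon 2 TGC (Cys): 28.7 per 1000.
Codon 3 TCT (Ser): 27.5 per 1000.
Codon 4 CCT (Pro): 27.4 per 1000.
Codon 5 ATC (Ile): 37.9 per 1000.
Codon 6 AAT (Asn): 36.2 per 1000.
Codon 7 GAC (Asp): 33.4 per 1000.
Lowest frequency is 27.4 at codon 4.

4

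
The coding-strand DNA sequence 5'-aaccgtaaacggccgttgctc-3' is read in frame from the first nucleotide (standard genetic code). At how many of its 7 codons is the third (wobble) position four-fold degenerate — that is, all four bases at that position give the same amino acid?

4

Codon 1 AAC (Asn): third position 2-fold.
Codon 2 CGT (Arg): third position 4-fold.
Codon 3 AAA (Lys): third position 2-fold.
Codon 4 CGG (Arg): third position 4-fold.
Codon 5 CCG (Pro): third position 4-fold.
Codon 6 TTG (Leu): third position 2-fold.
Codon 7 CTC (Leu): third position 4-fold.
Four-fold degenerate third positions: 4.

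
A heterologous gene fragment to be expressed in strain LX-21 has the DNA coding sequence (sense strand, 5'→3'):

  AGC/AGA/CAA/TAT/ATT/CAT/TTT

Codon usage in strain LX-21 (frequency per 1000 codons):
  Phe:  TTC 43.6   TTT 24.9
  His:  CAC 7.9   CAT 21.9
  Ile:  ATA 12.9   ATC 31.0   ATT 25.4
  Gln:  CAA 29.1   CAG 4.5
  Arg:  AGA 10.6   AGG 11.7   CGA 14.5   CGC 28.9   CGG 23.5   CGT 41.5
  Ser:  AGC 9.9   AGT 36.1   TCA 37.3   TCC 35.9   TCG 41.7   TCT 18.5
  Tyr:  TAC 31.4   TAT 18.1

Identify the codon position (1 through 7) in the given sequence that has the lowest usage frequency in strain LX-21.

Codon 1 AGC (Ser): 9.9 per 1000.
Codon 2 AGA (Arg): 10.6 per 1000.
Codon 3 CAA (Gln): 29.1 per 1000.
Codon 4 TAT (Tyr): 18.1 per 1000.
Codon 5 ATT (Ile): 25.4 per 1000.
Codon 6 CAT (His): 21.9 per 1000.
Codon 7 TTT (Phe): 24.9 per 1000.
Lowest frequency is 9.9 at codon 1.

1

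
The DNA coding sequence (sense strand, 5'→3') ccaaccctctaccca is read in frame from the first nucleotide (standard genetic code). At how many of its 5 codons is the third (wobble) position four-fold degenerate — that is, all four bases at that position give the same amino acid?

4

Codon 1 CCA (Pro): third position 4-fold.
Codon 2 ACC (Thr): third position 4-fold.
Codon 3 CTC (Leu): third position 4-fold.
Codon 4 TAC (Tyr): third position 2-fold.
Codon 5 CCA (Pro): third position 4-fold.
Four-fold degenerate third positions: 4.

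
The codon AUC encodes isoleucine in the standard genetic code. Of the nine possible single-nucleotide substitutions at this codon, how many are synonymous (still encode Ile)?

Position 1: none → 0 synonymous.
Position 2: none → 0 synonymous.
Position 3: AUU, AUA → 2 synonymous.
Total: 0 + 0 + 2 = 2.

2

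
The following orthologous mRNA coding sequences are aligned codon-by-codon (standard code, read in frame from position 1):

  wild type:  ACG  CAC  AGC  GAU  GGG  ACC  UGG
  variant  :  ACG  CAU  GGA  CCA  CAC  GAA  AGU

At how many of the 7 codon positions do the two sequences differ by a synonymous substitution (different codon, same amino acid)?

1

Codon 1: ACG Thr / ACG Thr — identical.
Codon 2: CAC His / CAU His — synonymous.
Codon 3: AGC Ser / GGA Gly — nonsynonymous.
Codon 4: GAU Asp / CCA Pro — nonsynonymous.
Codon 5: GGG Gly / CAC His — nonsynonymous.
Codon 6: ACC Thr / GAA Glu — nonsynonymous.
Codon 7: UGG Trp / AGU Ser — nonsynonymous.
Synonymous differences: 1.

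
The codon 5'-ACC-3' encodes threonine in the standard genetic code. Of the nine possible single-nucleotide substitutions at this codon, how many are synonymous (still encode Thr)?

Position 1: none → 0 synonymous.
Position 2: none → 0 synonymous.
Position 3: ACT, ACA, ACG → 3 synonymous.
Total: 0 + 0 + 3 = 3.

3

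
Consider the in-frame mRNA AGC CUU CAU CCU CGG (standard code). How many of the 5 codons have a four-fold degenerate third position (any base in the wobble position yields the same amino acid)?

Codon 1 AGC (Ser): third position 2-fold.
Codon 2 CUU (Leu): third position 4-fold.
Codon 3 CAU (His): third position 2-fold.
Codon 4 CCU (Pro): third position 4-fold.
Codon 5 CGG (Arg): third position 4-fold.
Four-fold degenerate third positions: 3.

3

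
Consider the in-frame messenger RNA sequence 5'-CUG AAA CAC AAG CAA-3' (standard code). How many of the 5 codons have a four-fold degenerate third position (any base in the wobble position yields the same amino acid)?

1

Codon 1 CUG (Leu): third position 4-fold.
Codon 2 AAA (Lys): third position 2-fold.
Codon 3 CAC (His): third position 2-fold.
Codon 4 AAG (Lys): third position 2-fold.
Codon 5 CAA (Gln): third position 2-fold.
Four-fold degenerate third positions: 1.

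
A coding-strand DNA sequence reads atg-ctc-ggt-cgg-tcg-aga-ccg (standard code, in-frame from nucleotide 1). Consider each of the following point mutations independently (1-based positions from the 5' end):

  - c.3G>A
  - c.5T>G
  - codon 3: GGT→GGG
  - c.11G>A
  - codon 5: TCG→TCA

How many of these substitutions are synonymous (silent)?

Codon 1: ATG (Met) → ATA (Ile) — missense.
Codon 2: CTC (Leu) → CGC (Arg) — missense.
Codon 3: GGT (Gly) → GGG (Gly) — synonymous.
Codon 4: CGG (Arg) → CAG (Gln) — missense.
Codon 5: TCG (Ser) → TCA (Ser) — synonymous.
Synonymous: 2 of 5.

2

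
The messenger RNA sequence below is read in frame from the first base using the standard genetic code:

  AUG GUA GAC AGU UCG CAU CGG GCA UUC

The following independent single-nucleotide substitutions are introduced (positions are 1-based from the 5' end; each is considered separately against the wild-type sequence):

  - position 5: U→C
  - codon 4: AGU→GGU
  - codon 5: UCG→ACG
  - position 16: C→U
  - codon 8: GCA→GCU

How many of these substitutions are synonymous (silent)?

Codon 2: GUA (Val) → GCA (Ala) — missense.
Codon 4: AGU (Ser) → GGU (Gly) — missense.
Codon 5: UCG (Ser) → ACG (Thr) — missense.
Codon 6: CAU (His) → UAU (Tyr) — missense.
Codon 8: GCA (Ala) → GCU (Ala) — synonymous.
Synonymous: 1 of 5.

1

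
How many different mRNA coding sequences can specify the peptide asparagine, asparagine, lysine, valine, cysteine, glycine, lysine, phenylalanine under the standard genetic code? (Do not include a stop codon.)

Asn: 2 codons.
Asn: 2 codons.
Lys: 2 codons.
Val: 4 codons.
Cys: 2 codons.
Gly: 4 codons.
Lys: 2 codons.
Phe: 2 codons.
2 × 2 × 2 × 4 × 2 × 4 × 2 × 2 = 1024.

1024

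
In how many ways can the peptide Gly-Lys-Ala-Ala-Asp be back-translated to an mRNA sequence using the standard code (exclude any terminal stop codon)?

Gly: 4 codons.
Lys: 2 codons.
Ala: 4 codons.
Ala: 4 codons.
Asp: 2 codons.
4 × 2 × 4 × 4 × 2 = 256.

256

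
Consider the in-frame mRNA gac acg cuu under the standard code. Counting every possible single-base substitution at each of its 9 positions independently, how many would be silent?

Codon 1 (GAC, Asp): 1 synonymous substitution.
Codon 2 (ACG, Thr): 3 synonymous substitutions.
Codon 3 (CUU, Leu): 3 synonymous substitutions.
Total: 1 + 3 + 3 = 7.

7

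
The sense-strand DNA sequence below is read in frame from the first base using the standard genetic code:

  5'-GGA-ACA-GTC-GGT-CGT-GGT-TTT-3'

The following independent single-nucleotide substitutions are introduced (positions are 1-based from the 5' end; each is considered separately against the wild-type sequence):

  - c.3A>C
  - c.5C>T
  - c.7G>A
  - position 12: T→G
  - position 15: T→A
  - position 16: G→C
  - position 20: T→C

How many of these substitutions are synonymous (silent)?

3

Codon 1: GGA (Gly) → GGC (Gly) — synonymous.
Codon 2: ACA (Thr) → ATA (Ile) — missense.
Codon 3: GTC (Val) → ATC (Ile) — missense.
Codon 4: GGT (Gly) → GGG (Gly) — synonymous.
Codon 5: CGT (Arg) → CGA (Arg) — synonymous.
Codon 6: GGT (Gly) → CGT (Arg) — missense.
Codon 7: TTT (Phe) → TCT (Ser) — missense.
Synonymous: 3 of 7.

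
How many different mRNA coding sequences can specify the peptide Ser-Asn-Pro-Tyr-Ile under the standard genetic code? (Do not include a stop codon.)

Ser: 6 codons.
Asn: 2 codons.
Pro: 4 codons.
Tyr: 2 codons.
Ile: 3 codons.
6 × 2 × 4 × 2 × 3 = 288.

288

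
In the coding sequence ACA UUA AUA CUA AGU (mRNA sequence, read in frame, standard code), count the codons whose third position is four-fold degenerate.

2

Codon 1 ACA (Thr): third position 4-fold.
Codon 2 UUA (Leu): third position 2-fold.
Codon 3 AUA (Ile): third position 3-fold.
Codon 4 CUA (Leu): third position 4-fold.
Codon 5 AGU (Ser): third position 2-fold.
Four-fold degenerate third positions: 2.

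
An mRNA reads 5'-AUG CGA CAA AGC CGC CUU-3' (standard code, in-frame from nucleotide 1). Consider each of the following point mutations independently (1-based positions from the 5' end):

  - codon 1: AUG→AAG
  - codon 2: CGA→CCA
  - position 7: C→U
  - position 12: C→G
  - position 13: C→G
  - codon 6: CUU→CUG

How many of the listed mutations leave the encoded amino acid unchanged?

Codon 1: AUG (Met) → AAG (Lys) — missense.
Codon 2: CGA (Arg) → CCA (Pro) — missense.
Codon 3: CAA (Gln) → UAA (Stop) — nonsense.
Codon 4: AGC (Ser) → AGG (Arg) — missense.
Codon 5: CGC (Arg) → GGC (Gly) — missense.
Codon 6: CUU (Leu) → CUG (Leu) — synonymous.
Synonymous: 1 of 6.

1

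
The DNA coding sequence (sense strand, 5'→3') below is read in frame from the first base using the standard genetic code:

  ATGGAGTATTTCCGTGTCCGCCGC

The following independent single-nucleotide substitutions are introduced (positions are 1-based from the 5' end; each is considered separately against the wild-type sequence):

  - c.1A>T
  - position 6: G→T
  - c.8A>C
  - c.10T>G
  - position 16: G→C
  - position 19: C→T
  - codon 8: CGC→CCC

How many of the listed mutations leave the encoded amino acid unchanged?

0

Codon 1: ATG (Met) → TTG (Leu) — missense.
Codon 2: GAG (Glu) → GAT (Asp) — missense.
Codon 3: TAT (Tyr) → TCT (Ser) — missense.
Codon 4: TTC (Phe) → GTC (Val) — missense.
Codon 6: GTC (Val) → CTC (Leu) — missense.
Codon 7: CGC (Arg) → TGC (Cys) — missense.
Codon 8: CGC (Arg) → CCC (Pro) — missense.
Synonymous: 0 of 7.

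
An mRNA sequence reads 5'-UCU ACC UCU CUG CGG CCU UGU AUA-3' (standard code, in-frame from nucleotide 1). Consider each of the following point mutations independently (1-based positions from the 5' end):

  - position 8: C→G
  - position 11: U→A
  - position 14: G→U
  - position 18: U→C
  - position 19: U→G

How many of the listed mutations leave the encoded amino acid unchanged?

Codon 3: UCU (Ser) → UGU (Cys) — missense.
Codon 4: CUG (Leu) → CAG (Gln) — missense.
Codon 5: CGG (Arg) → CUG (Leu) — missense.
Codon 6: CCU (Pro) → CCC (Pro) — synonymous.
Codon 7: UGU (Cys) → GGU (Gly) — missense.
Synonymous: 1 of 5.

1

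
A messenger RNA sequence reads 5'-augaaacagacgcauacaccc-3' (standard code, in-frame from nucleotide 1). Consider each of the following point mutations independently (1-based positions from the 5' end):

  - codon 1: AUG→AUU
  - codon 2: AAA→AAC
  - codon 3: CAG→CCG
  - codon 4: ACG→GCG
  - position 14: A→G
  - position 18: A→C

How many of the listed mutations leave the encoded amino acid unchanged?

1

Codon 1: AUG (Met) → AUU (Ile) — missense.
Codon 2: AAA (Lys) → AAC (Asn) — missense.
Codon 3: CAG (Gln) → CCG (Pro) — missense.
Codon 4: ACG (Thr) → GCG (Ala) — missense.
Codon 5: CAU (His) → CGU (Arg) — missense.
Codon 6: ACA (Thr) → ACC (Thr) — synonymous.
Synonymous: 1 of 6.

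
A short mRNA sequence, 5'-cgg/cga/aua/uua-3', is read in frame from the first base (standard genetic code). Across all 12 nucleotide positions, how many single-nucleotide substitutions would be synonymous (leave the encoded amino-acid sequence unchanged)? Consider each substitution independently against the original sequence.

12

Codon 1 (CGG, Arg): 4 synonymous substitutions.
Codon 2 (CGA, Arg): 4 synonymous substitutions.
Codon 3 (AUA, Ile): 2 synonymous substitutions.
Codon 4 (UUA, Leu): 2 synonymous substitutions.
Total: 4 + 4 + 2 + 2 = 12.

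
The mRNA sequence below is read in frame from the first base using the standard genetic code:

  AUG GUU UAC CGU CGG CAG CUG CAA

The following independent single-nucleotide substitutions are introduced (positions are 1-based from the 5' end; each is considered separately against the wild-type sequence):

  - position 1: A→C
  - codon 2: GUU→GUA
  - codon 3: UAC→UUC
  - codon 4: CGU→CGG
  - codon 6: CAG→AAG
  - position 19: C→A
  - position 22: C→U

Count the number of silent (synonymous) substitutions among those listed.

2

Codon 1: AUG (Met) → CUG (Leu) — missense.
Codon 2: GUU (Val) → GUA (Val) — synonymous.
Codon 3: UAC (Tyr) → UUC (Phe) — missense.
Codon 4: CGU (Arg) → CGG (Arg) — synonymous.
Codon 6: CAG (Gln) → AAG (Lys) — missense.
Codon 7: CUG (Leu) → AUG (Met) — missense.
Codon 8: CAA (Gln) → UAA (Stop) — nonsense.
Synonymous: 2 of 7.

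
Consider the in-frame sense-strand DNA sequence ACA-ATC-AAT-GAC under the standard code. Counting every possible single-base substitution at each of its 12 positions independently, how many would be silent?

7

Codon 1 (ACA, Thr): 3 synonymous substitutions.
Codon 2 (ATC, Ile): 2 synonymous substitutions.
Codon 3 (AAT, Asn): 1 synonymous substitution.
Codon 4 (GAC, Asp): 1 synonymous substitution.
Total: 3 + 2 + 1 + 1 = 7.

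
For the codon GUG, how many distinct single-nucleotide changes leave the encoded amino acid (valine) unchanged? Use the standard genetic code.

3

Position 1: none → 0 synonymous.
Position 2: none → 0 synonymous.
Position 3: GUU, GUC, GUA → 3 synonymous.
Total: 0 + 0 + 3 = 3.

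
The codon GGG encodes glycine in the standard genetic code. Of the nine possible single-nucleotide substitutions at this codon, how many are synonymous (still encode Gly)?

Position 1: none → 0 synonymous.
Position 2: none → 0 synonymous.
Position 3: GGU, GGC, GGA → 3 synonymous.
Total: 0 + 0 + 3 = 3.

3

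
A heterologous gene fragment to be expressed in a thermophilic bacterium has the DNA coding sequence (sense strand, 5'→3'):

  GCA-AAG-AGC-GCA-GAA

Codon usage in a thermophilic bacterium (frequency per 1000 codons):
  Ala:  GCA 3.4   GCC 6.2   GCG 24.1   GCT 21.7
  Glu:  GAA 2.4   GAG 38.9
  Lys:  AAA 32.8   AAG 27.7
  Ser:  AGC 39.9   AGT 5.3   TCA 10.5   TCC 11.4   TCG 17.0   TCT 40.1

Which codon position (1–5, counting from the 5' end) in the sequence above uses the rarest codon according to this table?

5

Codon 1 GCA (Ala): 3.4 per 1000.
Codon 2 AAG (Lys): 27.7 per 1000.
Codon 3 AGC (Ser): 39.9 per 1000.
Codon 4 GCA (Ala): 3.4 per 1000.
Codon 5 GAA (Glu): 2.4 per 1000.
Lowest frequency is 2.4 at codon 5.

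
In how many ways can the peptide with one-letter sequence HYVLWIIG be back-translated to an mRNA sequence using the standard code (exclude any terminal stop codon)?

3456

His: 2 codons.
Tyr: 2 codons.
Val: 4 codons.
Leu: 6 codons.
Trp: 1 codon.
Ile: 3 codons.
Ile: 3 codons.
Gly: 4 codons.
2 × 2 × 4 × 6 × 1 × 3 × 3 × 4 = 3456.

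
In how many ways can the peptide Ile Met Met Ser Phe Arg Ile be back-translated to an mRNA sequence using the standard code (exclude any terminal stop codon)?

648

Ile: 3 codons.
Met: 1 codon.
Met: 1 codon.
Ser: 6 codons.
Phe: 2 codons.
Arg: 6 codons.
Ile: 3 codons.
3 × 1 × 1 × 6 × 2 × 6 × 3 = 648.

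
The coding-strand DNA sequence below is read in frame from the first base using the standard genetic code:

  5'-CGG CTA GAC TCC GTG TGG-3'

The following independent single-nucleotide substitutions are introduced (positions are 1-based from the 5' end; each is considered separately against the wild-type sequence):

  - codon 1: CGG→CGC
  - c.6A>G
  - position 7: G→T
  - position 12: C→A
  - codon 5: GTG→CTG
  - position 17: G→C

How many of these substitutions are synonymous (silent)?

3

Codon 1: CGG (Arg) → CGC (Arg) — synonymous.
Codon 2: CTA (Leu) → CTG (Leu) — synonymous.
Codon 3: GAC (Asp) → TAC (Tyr) — missense.
Codon 4: TCC (Ser) → TCA (Ser) — synonymous.
Codon 5: GTG (Val) → CTG (Leu) — missense.
Codon 6: TGG (Trp) → TCG (Ser) — missense.
Synonymous: 3 of 6.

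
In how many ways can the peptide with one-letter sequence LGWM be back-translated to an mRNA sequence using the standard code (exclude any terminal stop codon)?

Leu: 6 codons.
Gly: 4 codons.
Trp: 1 codon.
Met: 1 codon.
6 × 4 × 1 × 1 = 24.

24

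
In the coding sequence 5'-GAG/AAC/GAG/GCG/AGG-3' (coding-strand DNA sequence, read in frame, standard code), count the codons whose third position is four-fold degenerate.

1

Codon 1 GAG (Glu): third position 2-fold.
Codon 2 AAC (Asn): third position 2-fold.
Codon 3 GAG (Glu): third position 2-fold.
Codon 4 GCG (Ala): third position 4-fold.
Codon 5 AGG (Arg): third position 2-fold.
Four-fold degenerate third positions: 1.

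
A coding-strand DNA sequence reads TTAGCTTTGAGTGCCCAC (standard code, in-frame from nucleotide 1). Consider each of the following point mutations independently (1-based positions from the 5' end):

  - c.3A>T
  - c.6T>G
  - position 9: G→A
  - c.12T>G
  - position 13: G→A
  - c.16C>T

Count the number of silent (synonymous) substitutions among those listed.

Codon 1: TTA (Leu) → TTT (Phe) — missense.
Codon 2: GCT (Ala) → GCG (Ala) — synonymous.
Codon 3: TTG (Leu) → TTA (Leu) — synonymous.
Codon 4: AGT (Ser) → AGG (Arg) — missense.
Codon 5: GCC (Ala) → ACC (Thr) — missense.
Codon 6: CAC (His) → TAC (Tyr) — missense.
Synonymous: 2 of 6.

2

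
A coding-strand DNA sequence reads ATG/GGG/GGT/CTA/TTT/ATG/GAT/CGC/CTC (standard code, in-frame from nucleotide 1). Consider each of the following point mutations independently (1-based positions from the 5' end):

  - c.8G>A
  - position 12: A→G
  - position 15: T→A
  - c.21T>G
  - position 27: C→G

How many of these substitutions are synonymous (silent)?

Codon 3: GGT (Gly) → GAT (Asp) — missense.
Codon 4: CTA (Leu) → CTG (Leu) — synonymous.
Codon 5: TTT (Phe) → TTA (Leu) — missense.
Codon 7: GAT (Asp) → GAG (Glu) — missense.
Codon 9: CTC (Leu) → CTG (Leu) — synonymous.
Synonymous: 2 of 5.

2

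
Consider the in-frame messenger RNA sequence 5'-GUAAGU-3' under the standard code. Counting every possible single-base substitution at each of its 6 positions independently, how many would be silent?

Codon 1 (GUA, Val): 3 synonymous substitutions.
Codon 2 (AGU, Ser): 1 synonymous substitution.
Total: 3 + 1 = 4.

4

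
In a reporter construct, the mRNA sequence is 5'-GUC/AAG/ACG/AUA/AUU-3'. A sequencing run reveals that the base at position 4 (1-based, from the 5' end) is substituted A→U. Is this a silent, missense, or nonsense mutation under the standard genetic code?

Position 4 falls in codon 2: AAG → Lys.
After the substitution the codon is UAG → Stop.
The new codon is a stop codon, so this is a nonsense mutation.

nonsense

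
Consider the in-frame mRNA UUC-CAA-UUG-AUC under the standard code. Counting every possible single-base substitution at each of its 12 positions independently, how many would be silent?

6

Codon 1 (UUC, Phe): 1 synonymous substitution.
Codon 2 (CAA, Gln): 1 synonymous substitution.
Codon 3 (UUG, Leu): 2 synonymous substitutions.
Codon 4 (AUC, Ile): 2 synonymous substitutions.
Total: 1 + 1 + 2 + 2 = 6.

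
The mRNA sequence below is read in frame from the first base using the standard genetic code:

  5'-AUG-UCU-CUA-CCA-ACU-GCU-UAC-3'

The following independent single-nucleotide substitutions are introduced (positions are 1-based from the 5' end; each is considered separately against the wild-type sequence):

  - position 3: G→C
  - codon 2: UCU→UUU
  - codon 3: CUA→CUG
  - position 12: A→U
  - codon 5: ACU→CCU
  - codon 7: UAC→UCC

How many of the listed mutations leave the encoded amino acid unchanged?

Codon 1: AUG (Met) → AUC (Ile) — missense.
Codon 2: UCU (Ser) → UUU (Phe) — missense.
Codon 3: CUA (Leu) → CUG (Leu) — synonymous.
Codon 4: CCA (Pro) → CCU (Pro) — synonymous.
Codon 5: ACU (Thr) → CCU (Pro) — missense.
Codon 7: UAC (Tyr) → UCC (Ser) — missense.
Synonymous: 2 of 6.

2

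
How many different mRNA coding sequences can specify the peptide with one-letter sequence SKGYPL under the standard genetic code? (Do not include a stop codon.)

Ser: 6 codons.
Lys: 2 codons.
Gly: 4 codons.
Tyr: 2 codons.
Pro: 4 codons.
Leu: 6 codons.
6 × 2 × 4 × 2 × 4 × 6 = 2304.

2304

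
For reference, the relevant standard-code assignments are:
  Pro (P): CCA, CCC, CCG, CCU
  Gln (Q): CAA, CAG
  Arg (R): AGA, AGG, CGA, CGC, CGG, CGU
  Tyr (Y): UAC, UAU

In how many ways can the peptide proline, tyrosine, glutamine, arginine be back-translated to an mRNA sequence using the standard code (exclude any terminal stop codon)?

96

Pro: 4 codons.
Tyr: 2 codons.
Gln: 2 codons.
Arg: 6 codons.
4 × 2 × 2 × 6 = 96.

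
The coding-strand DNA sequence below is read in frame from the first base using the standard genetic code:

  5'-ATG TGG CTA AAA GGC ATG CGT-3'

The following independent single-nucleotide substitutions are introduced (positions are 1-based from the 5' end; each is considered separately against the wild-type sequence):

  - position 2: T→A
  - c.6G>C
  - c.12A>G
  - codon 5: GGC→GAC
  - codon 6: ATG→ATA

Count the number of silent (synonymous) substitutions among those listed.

1

Codon 1: ATG (Met) → AAG (Lys) — missense.
Codon 2: TGG (Trp) → TGC (Cys) — missense.
Codon 4: AAA (Lys) → AAG (Lys) — synonymous.
Codon 5: GGC (Gly) → GAC (Asp) — missense.
Codon 6: ATG (Met) → ATA (Ile) — missense.
Synonymous: 1 of 5.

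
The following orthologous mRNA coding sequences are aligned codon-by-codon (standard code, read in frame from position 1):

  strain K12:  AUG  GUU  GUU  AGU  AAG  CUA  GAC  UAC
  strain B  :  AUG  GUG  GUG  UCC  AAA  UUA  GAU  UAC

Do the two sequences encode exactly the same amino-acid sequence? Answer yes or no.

Codon 1: AUG Met / AUG Met — identical.
Codon 2: GUU Val / GUG Val — synonymous.
Codon 3: GUU Val / GUG Val — synonymous.
Codon 4: AGU Ser / UCC Ser — synonymous.
Codon 5: AAG Lys / AAA Lys — synonymous.
Codon 6: CUA Leu / UUA Leu — synonymous.
Codon 7: GAC Asp / GAU Asp — synonymous.
Codon 8: UAC Tyr / UAC Tyr — identical.
Nonsynonymous differences: 0 → same protein.

yes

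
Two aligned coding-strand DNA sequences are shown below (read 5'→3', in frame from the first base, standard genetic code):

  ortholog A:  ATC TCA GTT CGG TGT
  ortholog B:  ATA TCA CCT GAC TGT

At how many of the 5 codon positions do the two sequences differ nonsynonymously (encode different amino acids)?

Codon 1: ATC Ile / ATA Ile — synonymous.
Codon 2: TCA Ser / TCA Ser — identical.
Codon 3: GTT Val / CCT Pro — nonsynonymous.
Codon 4: CGG Arg / GAC Asp — nonsynonymous.
Codon 5: TGT Cys / TGT Cys — identical.
Nonsynonymous differences: 2.

2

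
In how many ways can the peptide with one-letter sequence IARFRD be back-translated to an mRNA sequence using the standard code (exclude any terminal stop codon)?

Ile: 3 codons.
Ala: 4 codons.
Arg: 6 codons.
Phe: 2 codons.
Arg: 6 codons.
Asp: 2 codons.
3 × 4 × 6 × 2 × 6 × 2 = 1728.

1728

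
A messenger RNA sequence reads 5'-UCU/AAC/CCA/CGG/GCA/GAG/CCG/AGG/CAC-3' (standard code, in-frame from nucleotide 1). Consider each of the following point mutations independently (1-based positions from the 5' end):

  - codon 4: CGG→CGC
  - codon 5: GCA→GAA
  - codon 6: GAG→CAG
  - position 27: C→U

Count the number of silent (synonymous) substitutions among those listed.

2

Codon 4: CGG (Arg) → CGC (Arg) — synonymous.
Codon 5: GCA (Ala) → GAA (Glu) — missense.
Codon 6: GAG (Glu) → CAG (Gln) — missense.
Codon 9: CAC (His) → CAU (His) — synonymous.
Synonymous: 2 of 4.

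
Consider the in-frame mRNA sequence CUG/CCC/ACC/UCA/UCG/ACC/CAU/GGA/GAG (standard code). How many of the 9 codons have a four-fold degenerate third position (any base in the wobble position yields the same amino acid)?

Codon 1 CUG (Leu): third position 4-fold.
Codon 2 CCC (Pro): third position 4-fold.
Codon 3 ACC (Thr): third position 4-fold.
Codon 4 UCA (Ser): third position 4-fold.
Codon 5 UCG (Ser): third position 4-fold.
Codon 6 ACC (Thr): third position 4-fold.
Codon 7 CAU (His): third position 2-fold.
Codon 8 GGA (Gly): third position 4-fold.
Codon 9 GAG (Glu): third position 2-fold.
Four-fold degenerate third positions: 7.

7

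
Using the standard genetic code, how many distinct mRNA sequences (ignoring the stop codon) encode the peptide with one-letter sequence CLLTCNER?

Cys: 2 codons.
Leu: 6 codons.
Leu: 6 codons.
Thr: 4 codons.
Cys: 2 codons.
Asn: 2 codons.
Glu: 2 codons.
Arg: 6 codons.
2 × 6 × 6 × 4 × 2 × 2 × 2 × 6 = 13824.

13824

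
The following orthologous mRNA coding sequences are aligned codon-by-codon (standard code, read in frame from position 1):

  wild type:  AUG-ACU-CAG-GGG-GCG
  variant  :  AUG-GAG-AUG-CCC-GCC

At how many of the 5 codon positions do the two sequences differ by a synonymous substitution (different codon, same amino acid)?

Codon 1: AUG Met / AUG Met — identical.
Codon 2: ACU Thr / GAG Glu — nonsynonymous.
Codon 3: CAG Gln / AUG Met — nonsynonymous.
Codon 4: GGG Gly / CCC Pro — nonsynonymous.
Codon 5: GCG Ala / GCC Ala — synonymous.
Synonymous differences: 1.

1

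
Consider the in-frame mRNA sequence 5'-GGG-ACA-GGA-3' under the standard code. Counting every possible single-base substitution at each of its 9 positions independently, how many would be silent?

9

Codon 1 (GGG, Gly): 3 synonymous substitutions.
Codon 2 (ACA, Thr): 3 synonymous substitutions.
Codon 3 (GGA, Gly): 3 synonymous substitutions.
Total: 3 + 3 + 3 = 9.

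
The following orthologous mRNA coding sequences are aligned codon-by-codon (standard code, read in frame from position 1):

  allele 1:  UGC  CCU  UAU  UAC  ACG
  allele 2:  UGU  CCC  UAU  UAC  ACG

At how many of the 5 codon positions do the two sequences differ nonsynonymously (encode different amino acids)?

Codon 1: UGC Cys / UGU Cys — synonymous.
Codon 2: CCU Pro / CCC Pro — synonymous.
Codon 3: UAU Tyr / UAU Tyr — identical.
Codon 4: UAC Tyr / UAC Tyr — identical.
Codon 5: ACG Thr / ACG Thr — identical.
Nonsynonymous differences: 0.

0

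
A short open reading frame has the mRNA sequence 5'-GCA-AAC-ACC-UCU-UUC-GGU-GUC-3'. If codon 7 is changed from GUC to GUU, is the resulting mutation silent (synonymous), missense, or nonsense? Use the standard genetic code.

Position 21 falls in codon 7: GUC → Val.
After the substitution the codon is GUU → Val.
Both encode Val, so the change is synonymous.

silent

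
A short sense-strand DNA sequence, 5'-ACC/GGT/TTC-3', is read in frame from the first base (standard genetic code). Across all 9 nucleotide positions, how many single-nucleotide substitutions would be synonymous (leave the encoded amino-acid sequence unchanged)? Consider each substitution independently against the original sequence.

7

Codon 1 (ACC, Thr): 3 synonymous substitutions.
Codon 2 (GGT, Gly): 3 synonymous substitutions.
Codon 3 (TTC, Phe): 1 synonymous substitution.
Total: 3 + 3 + 1 = 7.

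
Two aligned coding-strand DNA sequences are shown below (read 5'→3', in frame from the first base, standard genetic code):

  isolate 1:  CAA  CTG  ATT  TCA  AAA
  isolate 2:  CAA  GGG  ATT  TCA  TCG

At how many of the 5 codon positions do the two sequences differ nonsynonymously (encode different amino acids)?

2

Codon 1: CAA Gln / CAA Gln — identical.
Codon 2: CTG Leu / GGG Gly — nonsynonymous.
Codon 3: ATT Ile / ATT Ile — identical.
Codon 4: TCA Ser / TCA Ser — identical.
Codon 5: AAA Lys / TCG Ser — nonsynonymous.
Nonsynonymous differences: 2.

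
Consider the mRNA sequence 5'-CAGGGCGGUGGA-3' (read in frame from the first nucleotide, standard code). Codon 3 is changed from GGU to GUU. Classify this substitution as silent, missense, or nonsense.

missense

Position 8 falls in codon 3: GGU → Gly.
After the substitution the codon is GUU → Val.
Gly ≠ Val, so this is a missense mutation.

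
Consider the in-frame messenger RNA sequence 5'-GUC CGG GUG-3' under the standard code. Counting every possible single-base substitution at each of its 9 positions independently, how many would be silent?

10

Codon 1 (GUC, Val): 3 synonymous substitutions.
Codon 2 (CGG, Arg): 4 synonymous substitutions.
Codon 3 (GUG, Val): 3 synonymous substitutions.
Total: 3 + 4 + 3 = 10.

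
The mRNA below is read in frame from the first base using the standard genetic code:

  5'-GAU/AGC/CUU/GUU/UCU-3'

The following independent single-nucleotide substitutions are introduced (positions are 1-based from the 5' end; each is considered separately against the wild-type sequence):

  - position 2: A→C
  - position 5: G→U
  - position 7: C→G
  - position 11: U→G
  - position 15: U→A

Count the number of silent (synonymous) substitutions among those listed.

Codon 1: GAU (Asp) → GCU (Ala) — missense.
Codon 2: AGC (Ser) → AUC (Ile) — missense.
Codon 3: CUU (Leu) → GUU (Val) — missense.
Codon 4: GUU (Val) → GGU (Gly) — missense.
Codon 5: UCU (Ser) → UCA (Ser) — synonymous.
Synonymous: 1 of 5.

1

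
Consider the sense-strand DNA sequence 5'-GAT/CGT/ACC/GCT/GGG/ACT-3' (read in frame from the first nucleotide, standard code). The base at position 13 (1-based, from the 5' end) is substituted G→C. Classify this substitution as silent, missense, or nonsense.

missense

Position 13 falls in codon 5: GGG → Gly.
After the substitution the codon is CGG → Arg.
Gly ≠ Arg, so this is a missense mutation.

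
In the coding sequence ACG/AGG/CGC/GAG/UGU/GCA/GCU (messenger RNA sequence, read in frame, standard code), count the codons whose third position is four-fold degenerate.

4

Codon 1 ACG (Thr): third position 4-fold.
Codon 2 AGG (Arg): third position 2-fold.
Codon 3 CGC (Arg): third position 4-fold.
Codon 4 GAG (Glu): third position 2-fold.
Codon 5 UGU (Cys): third position 2-fold.
Codon 6 GCA (Ala): third position 4-fold.
Codon 7 GCU (Ala): third position 4-fold.
Four-fold degenerate third positions: 4.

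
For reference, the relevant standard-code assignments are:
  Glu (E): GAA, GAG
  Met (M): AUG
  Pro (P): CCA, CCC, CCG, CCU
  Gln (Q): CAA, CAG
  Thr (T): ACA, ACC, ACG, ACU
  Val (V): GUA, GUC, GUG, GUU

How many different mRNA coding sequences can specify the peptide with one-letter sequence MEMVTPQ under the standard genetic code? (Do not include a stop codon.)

Met: 1 codon.
Glu: 2 codons.
Met: 1 codon.
Val: 4 codons.
Thr: 4 codons.
Pro: 4 codons.
Gln: 2 codons.
1 × 2 × 1 × 4 × 4 × 4 × 2 = 256.

256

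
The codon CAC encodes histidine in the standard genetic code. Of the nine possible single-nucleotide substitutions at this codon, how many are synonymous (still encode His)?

Position 1: none → 0 synonymous.
Position 2: none → 0 synonymous.
Position 3: CAT → 1 synonymous.
Total: 0 + 0 + 1 = 1.

1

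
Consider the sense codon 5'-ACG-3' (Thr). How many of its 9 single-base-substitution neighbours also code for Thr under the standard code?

3

Position 1: none → 0 synonymous.
Position 2: none → 0 synonymous.
Position 3: ACU, ACC, ACA → 3 synonymous.
Total: 0 + 0 + 3 = 3.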